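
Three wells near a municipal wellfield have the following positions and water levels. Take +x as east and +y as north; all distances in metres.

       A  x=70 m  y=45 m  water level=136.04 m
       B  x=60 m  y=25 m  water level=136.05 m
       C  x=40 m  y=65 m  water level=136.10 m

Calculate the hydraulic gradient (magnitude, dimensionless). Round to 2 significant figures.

0.0018

Differences from A: to B (Δx, Δy, Δh) = (-10, -20, +0.01); to C = (-30, 20, +0.06).
Solve a·Δx + b·Δy = Δh: det = (-10)·20 − (-30)·(-20) = -800.
∂h/∂x = [(+0.01)·20 − (+0.06)·(-20)] / -800 = -0.001750
∂h/∂y = [(-10)·(+0.06) − (-30)·(+0.01)] / -800 = +0.0003750
|∇h| = √(-0.001750² + 0.0003750²) = 0.00179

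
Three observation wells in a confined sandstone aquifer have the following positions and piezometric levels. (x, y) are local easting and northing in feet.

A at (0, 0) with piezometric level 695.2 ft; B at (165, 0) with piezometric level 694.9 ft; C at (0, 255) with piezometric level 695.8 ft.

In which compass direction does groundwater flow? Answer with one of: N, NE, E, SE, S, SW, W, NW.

∂h/∂x = (694.9 − 695.2) / (165 − 0) = -0.001818
∂h/∂y = (695.8 − 695.2) / (255 − 0) = +0.002353
Flow = −∇h = (+0.001818 east, -0.002353 north), which points southeast.

SE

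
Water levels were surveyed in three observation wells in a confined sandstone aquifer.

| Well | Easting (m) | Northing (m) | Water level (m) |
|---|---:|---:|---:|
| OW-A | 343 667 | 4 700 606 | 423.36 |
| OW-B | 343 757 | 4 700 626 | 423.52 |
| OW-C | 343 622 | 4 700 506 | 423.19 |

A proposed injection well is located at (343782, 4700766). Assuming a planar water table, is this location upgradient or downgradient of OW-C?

upgradient

Taking OW-A as reference: OW-B−OW-A = (90, 20, +0.16); OW-C−OW-A = (-45, -100, -0.17).
Solve a·Δx + b·Δy = Δh: det = 90·(-100) − (-45)·20 = -8100.
∂h/∂x = [(+0.16)·(-100) − (-0.17)·20] / -8100 = +0.001556
∂h/∂y = [90·(-0.17) − (-45)·(+0.16)] / -8100 = +0.001000
Head at (343782, 4700766) = 423.36 + (+0.001556)·(115) + (+0.001000)·(160) = 423.70 m.
That is higher than the 423.19 m at OW-C, so the point is upgradient.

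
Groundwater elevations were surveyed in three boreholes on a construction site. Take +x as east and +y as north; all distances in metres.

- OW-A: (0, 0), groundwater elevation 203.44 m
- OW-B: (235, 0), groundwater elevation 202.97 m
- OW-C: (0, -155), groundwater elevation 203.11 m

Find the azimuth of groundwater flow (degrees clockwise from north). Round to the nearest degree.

∂h/∂x = (202.97 − 203.44) / (235 − 0) = -0.002000
∂h/∂y = (203.11 − 203.44) / (-155 − 0) = +0.002129
Flow direction (−∇h) has components (+0.002000 E, -0.002129 N).
Azimuth = atan2(E, N) = atan2(+0.002000, -0.002129) = 136.8° ≈ 137°.

137°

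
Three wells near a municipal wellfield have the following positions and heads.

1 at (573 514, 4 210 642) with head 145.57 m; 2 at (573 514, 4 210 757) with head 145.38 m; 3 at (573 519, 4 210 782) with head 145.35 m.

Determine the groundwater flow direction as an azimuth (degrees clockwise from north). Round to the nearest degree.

306°

Three-point gradient (reference 1): Δ to 2 = (0, 115, -0.19), Δ to 3 = (5, 140, -0.22).
∂h/∂x = +0.002261, ∂h/∂y = -0.001652 (det = -575).
Flow direction (−∇h) has components (-0.002261 E, +0.001652 N).
Azimuth = atan2(E, N) = atan2(-0.002261, +0.001652) = 306.2° ≈ 306°.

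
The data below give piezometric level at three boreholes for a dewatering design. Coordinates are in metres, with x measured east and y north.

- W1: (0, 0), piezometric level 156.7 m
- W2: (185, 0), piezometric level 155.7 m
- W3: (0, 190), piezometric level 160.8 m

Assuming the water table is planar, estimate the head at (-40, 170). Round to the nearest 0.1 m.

∂h/∂x = (155.7 − 156.7) / (185 − 0) = -0.005405
∂h/∂y = (160.8 − 156.7) / (190 − 0) = +0.02158
h(-40, 170) = 156.7 + (-0.005405)·(-40) + (+0.02158)·(170) = 156.7 +0.216 +3.668 = 160.585 m.

160.6 m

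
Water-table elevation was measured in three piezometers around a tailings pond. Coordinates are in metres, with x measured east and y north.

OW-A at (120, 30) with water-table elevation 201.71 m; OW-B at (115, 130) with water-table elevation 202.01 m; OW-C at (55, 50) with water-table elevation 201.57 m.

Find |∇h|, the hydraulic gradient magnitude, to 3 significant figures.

Differences from OW-A: to OW-B (Δx, Δy, Δh) = (-5, 100, +0.30); to OW-C = (-65, 20, -0.14).
Determinant of the coordinate differences = (-5)·20 − (-65)·100 = 6400.
∂h/∂x = [(+0.30)·20 − (-0.14)·100] / 6400 = +0.003125
∂h/∂y = [(-5)·(-0.14) − (-65)·(+0.30)] / 6400 = +0.003156
|∇h| = √(0.003125² + 0.003156²) = 0.004441

0.00444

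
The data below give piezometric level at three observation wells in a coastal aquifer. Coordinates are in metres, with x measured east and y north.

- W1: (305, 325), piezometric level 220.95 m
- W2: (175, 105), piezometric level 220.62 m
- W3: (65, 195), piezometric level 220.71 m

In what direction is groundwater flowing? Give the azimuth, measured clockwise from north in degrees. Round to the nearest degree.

192°

With h = a·x + b·y + c and W1 as origin, the differences give:
  (-130)·a + (-220)·b = -0.33
  (-240)·a + (-130)·b = -0.24
Eliminate b (×(-130) and ×(-220), subtract): -35900·a = -9.900 → a = ∂h/∂x = +0.0002758
Back-substitute: b = ∂h/∂y = +0.001337.
Flow direction (−∇h) has components (-0.0002758 E, -0.001337 N).
Azimuth = atan2(E, N) = atan2(-0.0002758, -0.001337) = 191.7° ≈ 192°.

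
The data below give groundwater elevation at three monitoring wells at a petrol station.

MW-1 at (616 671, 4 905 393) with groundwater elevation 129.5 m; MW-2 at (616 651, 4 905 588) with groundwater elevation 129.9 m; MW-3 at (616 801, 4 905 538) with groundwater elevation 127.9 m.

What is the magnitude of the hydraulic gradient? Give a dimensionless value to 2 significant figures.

0.013

Differences from MW-1: to MW-2 (Δx, Δy, Δh) = (-20, 195, +0.4); to MW-3 = (130, 145, -1.6).
Determinant of the coordinate differences = (-20)·145 − 130·195 = -28250.
∂h/∂x = [(+0.4)·145 − (-1.6)·195] / -28250 = -0.01310
∂h/∂y = [(-20)·(-1.6) − 130·(+0.4)] / -28250 = +0.0007080
|∇h| = √(-0.01310² + 0.0007080²) = 0.01312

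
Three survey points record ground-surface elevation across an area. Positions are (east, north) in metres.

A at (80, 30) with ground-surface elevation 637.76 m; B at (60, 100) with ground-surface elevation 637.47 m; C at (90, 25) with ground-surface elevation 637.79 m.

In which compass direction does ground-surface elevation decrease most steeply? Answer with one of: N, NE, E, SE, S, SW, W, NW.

N

Differences from A: to B (Δx, Δy, Δh) = (-20, 70, -0.29); to C = (10, -5, +0.03).
Determinant of the coordinate differences = (-20)·(-5) − 10·70 = -600.
∂z/∂x = [(-0.29)·(-5) − (+0.03)·70] / -600 = +0.001083
∂z/∂y = [(-20)·(+0.03) − 10·(-0.29)] / -600 = -0.003833
Steepest decrease is along −∇f = (-0.001083 E, +0.003833 N) → north.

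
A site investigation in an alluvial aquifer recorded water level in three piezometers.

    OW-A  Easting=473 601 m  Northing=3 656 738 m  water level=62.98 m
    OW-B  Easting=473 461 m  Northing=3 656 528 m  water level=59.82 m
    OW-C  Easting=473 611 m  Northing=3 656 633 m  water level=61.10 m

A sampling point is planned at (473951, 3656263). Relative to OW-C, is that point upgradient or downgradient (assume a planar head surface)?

Taking OW-A as reference: OW-B−OW-A = (-140, -210, -3.16); OW-C−OW-A = (10, -105, -1.88).
Determinant of the coordinate differences = (-140)·(-105) − 10·(-210) = 16800.
∂h/∂x = [(-3.16)·(-105) − (-1.88)·(-210)] / 16800 = -0.003750
∂h/∂y = [(-140)·(-1.88) − 10·(-3.16)] / 16800 = +0.01755
Head at (473951, 3656263) = 62.98 + (-0.003750)·(350) + (+0.01755)·(-475) = 53.33 m.
That is lower than the 61.10 m at OW-C, so the point is downgradient.

downgradient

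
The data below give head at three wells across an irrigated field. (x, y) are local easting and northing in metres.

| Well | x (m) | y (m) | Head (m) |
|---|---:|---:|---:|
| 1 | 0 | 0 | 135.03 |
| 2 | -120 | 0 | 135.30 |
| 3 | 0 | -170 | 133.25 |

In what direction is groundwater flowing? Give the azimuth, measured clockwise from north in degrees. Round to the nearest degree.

∂h/∂x = (135.30 − 135.03) / (-120 − 0) = -0.002250
∂h/∂y = (133.25 − 135.03) / (-170 − 0) = +0.01047
Flow direction (−∇h) has components (+0.002250 E, -0.01047 N).
Azimuth = atan2(E, N) = atan2(+0.002250, -0.01047) = 167.9° ≈ 168°.

168°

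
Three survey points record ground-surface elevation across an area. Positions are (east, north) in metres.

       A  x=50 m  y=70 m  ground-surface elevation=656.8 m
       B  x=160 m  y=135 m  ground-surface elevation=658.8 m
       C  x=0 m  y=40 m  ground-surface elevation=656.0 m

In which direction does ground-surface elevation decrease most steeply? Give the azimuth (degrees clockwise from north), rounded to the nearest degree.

326°

Differences from A: to B (Δx, Δy, Δh) = (110, 65, +2.0); to C = (-50, -30, -0.8).
Solve a·Δx + b·Δy = Δz: det = 110·(-30) − (-50)·65 = -50.
∂z/∂x = [(+2.0)·(-30) − (-0.8)·65] / -50 = +0.1600
∂z/∂y = [110·(-0.8) − (-50)·(+2.0)] / -50 = -0.2400
Steepest decrease is along −∇f: components (-0.1600 E, +0.2400 N).
Azimuth = atan2(-0.1600, +0.2400) = 326.3° ≈ 326°.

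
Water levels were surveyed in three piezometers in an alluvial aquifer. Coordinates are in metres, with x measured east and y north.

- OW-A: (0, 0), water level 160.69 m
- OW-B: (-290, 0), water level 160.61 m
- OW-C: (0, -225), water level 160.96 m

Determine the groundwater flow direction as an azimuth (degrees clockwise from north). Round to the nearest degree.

∂h/∂x = (160.61 − 160.69) / (-290 − 0) = +0.0002759
∂h/∂y = (160.96 − 160.69) / (-225 − 0) = -0.001200
Flow direction (−∇h) has components (-0.0002759 E, +0.001200 N).
Azimuth = atan2(E, N) = atan2(-0.0002759, +0.001200) = 347.1° ≈ 347°.

347°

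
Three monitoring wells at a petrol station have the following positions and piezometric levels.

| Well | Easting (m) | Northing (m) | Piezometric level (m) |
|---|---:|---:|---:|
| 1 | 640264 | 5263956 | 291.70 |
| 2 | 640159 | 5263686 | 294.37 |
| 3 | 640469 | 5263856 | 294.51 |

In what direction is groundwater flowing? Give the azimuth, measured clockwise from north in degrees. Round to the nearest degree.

330°

Taking 1 as reference: 2−1 = (-105, -270, +2.67); 3−1 = (205, -100, +2.81).
Solve a·Δx + b·Δy = Δh: det = (-105)·(-100) − 205·(-270) = 65850.
∂h/∂x = [(+2.67)·(-100) − (+2.81)·(-270)] / 65850 = +0.007467
∂h/∂y = [(-105)·(+2.81) − 205·(+2.67)] / 65850 = -0.01279
Flow direction (−∇h) has components (-0.007467 E, +0.01279 N).
Azimuth = atan2(E, N) = atan2(-0.007467, +0.01279) = 329.7° ≈ 330°.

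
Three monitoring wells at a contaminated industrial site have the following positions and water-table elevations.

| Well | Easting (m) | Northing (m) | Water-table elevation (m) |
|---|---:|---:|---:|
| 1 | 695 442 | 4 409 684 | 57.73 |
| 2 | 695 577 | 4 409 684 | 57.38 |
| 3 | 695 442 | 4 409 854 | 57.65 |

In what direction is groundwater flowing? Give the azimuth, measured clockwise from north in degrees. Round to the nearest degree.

∂h/∂x = (57.38 − 57.73) / (695577 − 695442) = -0.002593
∂h/∂y = (57.65 − 57.73) / (4409854 − 4409684) = -0.0004706
Flow direction (−∇h) has components (+0.002593 E, +0.0004706 N).
Azimuth = atan2(E, N) = atan2(+0.002593, +0.0004706) = 79.7° ≈ 080°.

080°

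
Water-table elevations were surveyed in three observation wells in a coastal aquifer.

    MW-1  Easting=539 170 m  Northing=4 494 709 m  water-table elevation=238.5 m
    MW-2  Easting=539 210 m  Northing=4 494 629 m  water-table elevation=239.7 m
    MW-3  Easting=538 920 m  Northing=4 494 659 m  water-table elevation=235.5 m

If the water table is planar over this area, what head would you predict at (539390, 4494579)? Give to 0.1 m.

Differences from MW-1: to MW-2 (Δx, Δy, Δh) = (40, -80, +1.2); to MW-3 = (-250, -50, -3.0).
Determinant of the coordinate differences = 40·(-50) − (-250)·(-80) = -22000.
∂h/∂x = [(+1.2)·(-50) − (-3.0)·(-80)] / -22000 = +0.01364
∂h/∂y = [40·(-3.0) − (-250)·(+1.2)] / -22000 = -0.008182
h(539390, 4494579) = 238.5 + (+0.01364)·(220) + (-0.008182)·(-130) = 238.5 +3.000 +1.064 = 242.564 m.

242.6 m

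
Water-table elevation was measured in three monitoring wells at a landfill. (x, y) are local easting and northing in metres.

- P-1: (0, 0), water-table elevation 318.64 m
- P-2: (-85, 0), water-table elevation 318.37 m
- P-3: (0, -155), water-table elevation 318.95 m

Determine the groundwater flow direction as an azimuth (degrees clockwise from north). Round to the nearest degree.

302°

∂h/∂x = (318.37 − 318.64) / (-85 − 0) = +0.003176
∂h/∂y = (318.95 − 318.64) / (-155 − 0) = -0.002000
Flow direction (−∇h) has components (-0.003176 E, +0.002000 N).
Azimuth = atan2(E, N) = atan2(-0.003176, +0.002000) = 302.2° ≈ 302°.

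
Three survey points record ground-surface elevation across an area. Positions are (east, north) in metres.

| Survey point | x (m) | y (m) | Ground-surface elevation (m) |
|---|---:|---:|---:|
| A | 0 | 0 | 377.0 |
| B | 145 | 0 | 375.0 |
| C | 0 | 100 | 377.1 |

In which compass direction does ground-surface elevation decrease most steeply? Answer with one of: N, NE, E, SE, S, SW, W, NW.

E

∂z/∂x = (375.0 − 377.0) / (145 − 0) = -0.01379
∂z/∂y = (377.1 − 377.0) / (100 − 0) = +0.001000
Steepest decrease is along −∇f = (+0.01379 E, -0.001000 N) → east.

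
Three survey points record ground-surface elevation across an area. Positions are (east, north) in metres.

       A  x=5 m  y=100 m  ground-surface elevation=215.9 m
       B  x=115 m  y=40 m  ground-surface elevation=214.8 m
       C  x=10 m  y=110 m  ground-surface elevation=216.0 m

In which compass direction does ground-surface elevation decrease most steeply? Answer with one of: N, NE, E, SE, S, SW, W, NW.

S

With z = a·x + b·y + c and A as origin, the differences give:
  110·a + (-60)·b = -1.1
  5·a + 10·b = +0.1
Eliminate b (×10 and ×(-60), subtract): 1400·a = -5.00 → a = ∂z/∂x = -0.003571
Back-substitute: b = ∂z/∂y = +0.01179.
Steepest decrease is along −∇f = (+0.003571 E, -0.01179 N) → south.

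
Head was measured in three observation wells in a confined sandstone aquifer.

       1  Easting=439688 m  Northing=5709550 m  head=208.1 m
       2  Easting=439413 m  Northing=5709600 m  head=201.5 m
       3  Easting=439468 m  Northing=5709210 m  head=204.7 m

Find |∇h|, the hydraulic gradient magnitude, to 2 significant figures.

Taking 1 as reference: 2−1 = (-275, 50, -6.6); 3−1 = (-220, -340, -3.4).
Determinant of the coordinate differences = (-275)·(-340) − (-220)·50 = 104500.
∂h/∂x = [(-6.6)·(-340) − (-3.4)·50] / 104500 = +0.02310
∂h/∂y = [(-275)·(-3.4) − (-220)·(-6.6)] / 104500 = -0.004947
|∇h| = √(0.02310² + -0.004947²) = 0.02362

0.024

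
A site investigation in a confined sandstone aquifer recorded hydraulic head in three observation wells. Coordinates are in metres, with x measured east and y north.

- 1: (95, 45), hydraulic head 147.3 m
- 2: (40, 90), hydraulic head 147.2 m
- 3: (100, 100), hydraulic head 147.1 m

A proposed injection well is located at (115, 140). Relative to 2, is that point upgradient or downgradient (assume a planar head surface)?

With h = a·x + b·y + c and 1 as origin, the differences give:
  (-55)·a + 45·b = -0.1
  5·a + 55·b = -0.2
Eliminate b (×55 and ×45, subtract): -3250·a = 3.50 → a = ∂h/∂x = -0.001077
Back-substitute: b = ∂h/∂y = -0.003538.
Head at (115, 140) = 147.3 + (-0.001077)·(20) + (-0.003538)·(95) = 146.94 m.
That is lower than the 147.2 m at 2, so the point is downgradient.

downgradient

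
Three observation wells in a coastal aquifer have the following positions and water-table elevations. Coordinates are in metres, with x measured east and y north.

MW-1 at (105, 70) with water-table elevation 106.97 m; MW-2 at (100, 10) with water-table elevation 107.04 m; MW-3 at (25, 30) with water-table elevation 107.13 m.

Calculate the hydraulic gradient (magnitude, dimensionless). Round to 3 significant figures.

With h = a·x + b·y + c and MW-1 as origin, the differences give:
  (-5)·a + (-60)·b = +0.07
  (-80)·a + (-40)·b = +0.16
Eliminate b (×(-40) and ×(-60), subtract): -4600·a = 6.800 → a = ∂h/∂x = -0.001478
Back-substitute: b = ∂h/∂y = -0.001043.
|∇h| = √(-0.001478² + -0.001043²) = 0.001809

0.00181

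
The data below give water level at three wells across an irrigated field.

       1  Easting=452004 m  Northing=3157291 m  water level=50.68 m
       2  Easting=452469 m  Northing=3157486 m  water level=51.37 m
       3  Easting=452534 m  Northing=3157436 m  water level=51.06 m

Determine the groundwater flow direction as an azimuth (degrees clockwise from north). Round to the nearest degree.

172°

Taking 1 as reference: 2−1 = (465, 195, +0.69); 3−1 = (530, 145, +0.38).
Determinant of the coordinate differences = 465·145 − 530·195 = -35925.
∂h/∂x = [(+0.69)·145 − (+0.38)·195] / -35925 = -0.0007223
∂h/∂y = [465·(+0.38) − 530·(+0.69)] / -35925 = +0.005261
Flow direction (−∇h) has components (+0.0007223 E, -0.005261 N).
Azimuth = atan2(E, N) = atan2(+0.0007223, -0.005261) = 172.2° ≈ 172°.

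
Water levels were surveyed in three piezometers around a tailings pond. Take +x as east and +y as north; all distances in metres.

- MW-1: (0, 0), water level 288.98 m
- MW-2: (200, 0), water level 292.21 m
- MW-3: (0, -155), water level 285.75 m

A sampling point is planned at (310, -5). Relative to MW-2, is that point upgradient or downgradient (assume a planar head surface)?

∂h/∂x = (292.21 − 288.98) / (200 − 0) = +0.01615
∂h/∂y = (285.75 − 288.98) / (-155 − 0) = +0.02084
Head at (310, -5) = 288.98 + (+0.01615)·(310) + (+0.02084)·(-5) = 293.88 m.
That is higher than the 292.21 m at MW-2, so the point is upgradient.

upgradient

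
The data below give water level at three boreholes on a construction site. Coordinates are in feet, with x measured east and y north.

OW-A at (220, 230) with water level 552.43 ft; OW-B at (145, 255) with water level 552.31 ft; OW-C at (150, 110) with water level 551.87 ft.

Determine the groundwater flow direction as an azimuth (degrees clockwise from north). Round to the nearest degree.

With h = a·x + b·y + c and OW-A as origin, the differences give:
  (-75)·a + 25·b = -0.12
  (-70)·a + (-120)·b = -0.56
Eliminate b (×(-120) and ×25, subtract): 10750·a = 28.400 → a = ∂h/∂x = +0.002642
Back-substitute: b = ∂h/∂y = +0.003126.
Flow direction (−∇h) has components (-0.002642 E, -0.003126 N).
Azimuth = atan2(E, N) = atan2(-0.002642, -0.003126) = 220.2° ≈ 220°.

220°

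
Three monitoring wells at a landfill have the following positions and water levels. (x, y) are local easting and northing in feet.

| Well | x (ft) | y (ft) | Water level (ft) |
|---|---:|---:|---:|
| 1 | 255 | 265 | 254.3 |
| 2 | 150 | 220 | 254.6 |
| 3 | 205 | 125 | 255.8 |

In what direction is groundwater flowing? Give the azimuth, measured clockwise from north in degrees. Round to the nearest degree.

With h = a·x + b·y + c and 1 as origin, the differences give:
  (-105)·a + (-45)·b = +0.3
  (-50)·a + (-140)·b = +1.5
Eliminate b (×(-140) and ×(-45), subtract): 12450·a = 25.50 → a = ∂h/∂x = +0.002048
Back-substitute: b = ∂h/∂y = -0.01145.
Flow direction (−∇h) has components (-0.002048 E, +0.01145 N).
Azimuth = atan2(E, N) = atan2(-0.002048, +0.01145) = 349.9° ≈ 350°.

350°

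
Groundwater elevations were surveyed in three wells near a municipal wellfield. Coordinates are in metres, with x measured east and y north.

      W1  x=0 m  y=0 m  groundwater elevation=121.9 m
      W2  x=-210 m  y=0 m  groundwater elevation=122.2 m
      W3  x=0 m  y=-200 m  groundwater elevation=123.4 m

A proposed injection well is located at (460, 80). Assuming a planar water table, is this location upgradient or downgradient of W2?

∂h/∂x = (122.2 − 121.9) / (-210 − 0) = -0.001429
∂h/∂y = (123.4 − 121.9) / (-200 − 0) = -0.007500
Head at (460, 80) = 121.9 + (-0.001429)·(460) + (-0.007500)·(80) = 120.64 m.
That is lower than the 122.2 m at W2, so the point is downgradient.

downgradient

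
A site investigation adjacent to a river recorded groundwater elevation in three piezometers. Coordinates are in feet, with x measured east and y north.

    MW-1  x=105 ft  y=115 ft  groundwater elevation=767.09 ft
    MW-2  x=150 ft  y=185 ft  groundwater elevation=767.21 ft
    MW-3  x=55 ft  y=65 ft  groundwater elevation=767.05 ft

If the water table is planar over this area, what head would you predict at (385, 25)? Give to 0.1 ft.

766.1 ft

With h = a·x + b·y + c and MW-1 as origin, the differences give:
  45·a + 70·b = +0.12
  (-50)·a + (-50)·b = -0.04
Eliminate b (×(-50) and ×70, subtract): 1250·a = -3.200 → a = ∂h/∂x = -0.002560
Back-substitute: b = ∂h/∂y = +0.003360.
h(385, 25) = 767.09 + (-0.002560)·(280) + (+0.003360)·(-90) = 767.09 -0.717 -0.302 = 766.071 ft.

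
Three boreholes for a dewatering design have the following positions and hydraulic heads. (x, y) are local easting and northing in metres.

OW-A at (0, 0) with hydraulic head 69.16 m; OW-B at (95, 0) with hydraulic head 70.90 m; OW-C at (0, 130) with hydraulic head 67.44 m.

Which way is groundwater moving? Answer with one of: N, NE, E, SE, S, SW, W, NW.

NW

∂h/∂x = (70.90 − 69.16) / (95 − 0) = +0.01832
∂h/∂y = (67.44 − 69.16) / (130 − 0) = -0.01323
Flow = −∇h = (-0.01832 east, +0.01323 north), which points northwest.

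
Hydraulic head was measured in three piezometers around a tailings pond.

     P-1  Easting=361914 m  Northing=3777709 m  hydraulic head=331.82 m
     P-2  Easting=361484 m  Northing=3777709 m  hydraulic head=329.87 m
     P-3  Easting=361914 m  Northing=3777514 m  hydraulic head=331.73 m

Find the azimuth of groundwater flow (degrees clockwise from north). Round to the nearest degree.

∂h/∂x = (329.87 − 331.82) / (361484 − 361914) = +0.004535
∂h/∂y = (331.73 − 331.82) / (3777514 − 3777709) = +0.0004615
Flow direction (−∇h) has components (-0.004535 E, -0.0004615 N).
Azimuth = atan2(E, N) = atan2(-0.004535, -0.0004615) = 264.2° ≈ 264°.

264°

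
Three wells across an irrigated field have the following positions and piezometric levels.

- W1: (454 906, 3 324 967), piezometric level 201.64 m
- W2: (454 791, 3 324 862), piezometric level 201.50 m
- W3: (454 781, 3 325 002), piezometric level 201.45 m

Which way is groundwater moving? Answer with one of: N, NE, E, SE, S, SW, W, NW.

Differences from W1: to W2 (Δx, Δy, Δh) = (-115, -105, -0.14); to W3 = (-125, 35, -0.19).
Solve a·Δx + b·Δy = Δh: det = (-115)·35 − (-125)·(-105) = -17150.
∂h/∂x = [(-0.14)·35 − (-0.19)·(-105)] / -17150 = +0.001449
∂h/∂y = [(-115)·(-0.19) − (-125)·(-0.14)] / -17150 = -0.0002536
Flow = −∇h = (-0.001449 east, +0.0002536 north), which points west.

W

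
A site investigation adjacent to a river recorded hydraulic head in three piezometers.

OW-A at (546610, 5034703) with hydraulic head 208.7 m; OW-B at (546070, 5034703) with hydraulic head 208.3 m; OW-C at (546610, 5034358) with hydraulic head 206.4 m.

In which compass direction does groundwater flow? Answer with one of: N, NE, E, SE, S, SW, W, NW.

∂h/∂x = (208.3 − 208.7) / (546070 − 546610) = +0.0007407
∂h/∂y = (206.4 − 208.7) / (5034358 − 5034703) = +0.006667
Flow = −∇h = (-0.0007407 east, -0.006667 north), which points south.

S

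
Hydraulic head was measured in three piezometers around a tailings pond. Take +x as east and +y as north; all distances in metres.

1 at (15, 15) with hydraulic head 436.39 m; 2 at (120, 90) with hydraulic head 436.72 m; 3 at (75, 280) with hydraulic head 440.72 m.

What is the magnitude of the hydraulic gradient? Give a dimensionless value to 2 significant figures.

0.021

With h = a·x + b·y + c and 1 as origin, the differences give:
  105·a + 75·b = +0.33
  60·a + 265·b = +4.33
Eliminate b (×265 and ×75, subtract): 23325·a = -237.300 → a = ∂h/∂x = -0.01017
Back-substitute: b = ∂h/∂y = +0.01864.
|∇h| = √(-0.01017² + 0.01864²) = 0.02123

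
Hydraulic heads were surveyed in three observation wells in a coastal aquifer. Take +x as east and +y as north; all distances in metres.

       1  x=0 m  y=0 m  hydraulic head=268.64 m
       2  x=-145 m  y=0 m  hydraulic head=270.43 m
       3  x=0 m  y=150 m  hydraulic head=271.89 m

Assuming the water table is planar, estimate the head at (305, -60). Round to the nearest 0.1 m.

∂h/∂x = (270.43 − 268.64) / (-145 − 0) = -0.01234
∂h/∂y = (271.89 − 268.64) / (150 − 0) = +0.02167
h(305, -60) = 268.64 + (-0.01234)·(305) + (+0.02167)·(-60) = 268.64 -3.765 -1.300 = 263.575 m.

263.6 m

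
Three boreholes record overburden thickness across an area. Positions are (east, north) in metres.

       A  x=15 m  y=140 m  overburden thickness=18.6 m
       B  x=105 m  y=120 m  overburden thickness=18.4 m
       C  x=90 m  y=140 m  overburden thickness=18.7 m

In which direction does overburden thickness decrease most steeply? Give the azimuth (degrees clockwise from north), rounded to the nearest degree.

185°

With d = a·x + b·y + c and A as origin, the differences give:
  90·a + (-20)·b = -0.2
  75·a + 0·b = +0.1
Eliminate b (×0 and ×(-20), subtract): 1500·a = 2.00 → a = ∂d/∂x = +0.001333
Back-substitute: b = ∂d/∂y = +0.01600.
Steepest decrease is along −∇f: components (-0.001333 E, -0.01600 N).
Azimuth = atan2(-0.001333, -0.01600) = 184.8° ≈ 185°.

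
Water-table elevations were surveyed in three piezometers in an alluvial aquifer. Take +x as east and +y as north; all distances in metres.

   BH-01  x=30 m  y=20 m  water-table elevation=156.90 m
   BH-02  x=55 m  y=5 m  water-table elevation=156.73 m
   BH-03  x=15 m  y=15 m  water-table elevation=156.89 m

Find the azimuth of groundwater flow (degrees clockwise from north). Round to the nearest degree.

166°

With h = a·x + b·y + c and BH-01 as origin, the differences give:
  25·a + (-15)·b = -0.17
  (-15)·a + (-5)·b = -0.01
Eliminate b (×(-5) and ×(-15), subtract): -350·a = 0.700 → a = ∂h/∂x = -0.002000
Back-substitute: b = ∂h/∂y = +0.008000.
Flow direction (−∇h) has components (+0.002000 E, -0.008000 N).
Azimuth = atan2(E, N) = atan2(+0.002000, -0.008000) = 166.0° ≈ 166°.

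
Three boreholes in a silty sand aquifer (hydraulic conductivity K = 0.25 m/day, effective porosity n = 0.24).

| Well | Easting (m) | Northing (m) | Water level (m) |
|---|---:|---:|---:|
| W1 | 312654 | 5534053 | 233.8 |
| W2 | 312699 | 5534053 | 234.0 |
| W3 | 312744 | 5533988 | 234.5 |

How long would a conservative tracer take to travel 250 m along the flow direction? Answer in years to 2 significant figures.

Differences from W1: to W2 (Δx, Δy, Δh) = (45, 0, +0.2); to W3 = (90, -65, +0.7).
Determinant of the coordinate differences = 45·(-65) − 90·0 = -2925.
∂h/∂x = [(+0.2)·(-65) − (+0.7)·0] / -2925 = +0.004444
∂h/∂y = [45·(+0.7) − 90·(+0.2)] / -2925 = -0.004615
|∇h| = √(0.004444² + -0.004615²) = 0.006407
Seepage velocity v = K·i/n = 0.25 × 0.006407 / 0.24 = 0.006674 m/day.
t = 250 / 0.006674 = 3.746e+04 days = 103 years.

100 years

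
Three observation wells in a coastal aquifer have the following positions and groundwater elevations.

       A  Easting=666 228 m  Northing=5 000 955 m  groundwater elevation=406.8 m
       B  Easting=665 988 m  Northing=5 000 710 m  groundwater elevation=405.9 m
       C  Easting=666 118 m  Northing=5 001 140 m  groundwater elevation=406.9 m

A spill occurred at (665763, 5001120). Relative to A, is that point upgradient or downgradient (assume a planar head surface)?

downgradient

Taking A as reference: B−A = (-240, -245, -0.9); C−A = (-110, 185, +0.1).
Solve a·Δx + b·Δy = Δh: det = (-240)·185 − (-110)·(-245) = -71350.
∂h/∂x = [(-0.9)·185 − (+0.1)·(-245)] / -71350 = +0.001990
∂h/∂y = [(-240)·(+0.1) − (-110)·(-0.9)] / -71350 = +0.001724
Head at (665763, 5001120) = 406.8 + (+0.001990)·(-465) + (+0.001724)·(165) = 406.16 m.
That is lower than the 406.8 m at A, so the point is downgradient.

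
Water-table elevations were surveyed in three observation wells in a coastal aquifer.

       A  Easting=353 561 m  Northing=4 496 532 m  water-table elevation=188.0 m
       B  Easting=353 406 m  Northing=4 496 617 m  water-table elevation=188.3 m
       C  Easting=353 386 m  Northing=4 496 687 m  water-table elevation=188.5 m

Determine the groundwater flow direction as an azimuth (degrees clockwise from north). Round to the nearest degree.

Differences from A: to B (Δx, Δy, Δh) = (-155, 85, +0.3); to C = (-175, 155, +0.5).
Solve a·Δx + b·Δy = Δh: det = (-155)·155 − (-175)·85 = -9150.
∂h/∂x = [(+0.3)·155 − (+0.5)·85] / -9150 = -0.0004372
∂h/∂y = [(-155)·(+0.5) − (-175)·(+0.3)] / -9150 = +0.002732
Flow direction (−∇h) has components (+0.0004372 E, -0.002732 N).
Azimuth = atan2(E, N) = atan2(+0.0004372, -0.002732) = 170.9° ≈ 171°.

171°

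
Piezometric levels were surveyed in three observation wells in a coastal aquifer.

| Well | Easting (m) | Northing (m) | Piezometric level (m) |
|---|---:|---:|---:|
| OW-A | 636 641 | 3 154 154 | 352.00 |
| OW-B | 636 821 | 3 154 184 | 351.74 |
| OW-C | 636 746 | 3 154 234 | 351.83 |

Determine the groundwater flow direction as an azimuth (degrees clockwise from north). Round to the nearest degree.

078°

With h = a·x + b·y + c and OW-A as origin, the differences give:
  180·a + 30·b = -0.26
  105·a + 80·b = -0.17
Eliminate b (×80 and ×30, subtract): 11250·a = -15.700 → a = ∂h/∂x = -0.001396
Back-substitute: b = ∂h/∂y = -0.0002933.
Flow direction (−∇h) has components (+0.001396 E, +0.0002933 N).
Azimuth = atan2(E, N) = atan2(+0.001396, +0.0002933) = 78.1° ≈ 078°.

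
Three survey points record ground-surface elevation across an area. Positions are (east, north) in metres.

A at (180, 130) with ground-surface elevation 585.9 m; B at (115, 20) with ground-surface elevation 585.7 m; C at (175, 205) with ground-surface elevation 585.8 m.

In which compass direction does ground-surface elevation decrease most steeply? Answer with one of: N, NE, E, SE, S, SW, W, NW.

Three-point gradient (reference A): Δ to B = (-65, -110, -0.2), Δ to C = (-5, 75, -0.1).
∂z/∂x = +0.004793, ∂z/∂y = -0.001014 (det = -5425).
Steepest decrease is along −∇f = (-0.004793 E, +0.001014 N) → west.

W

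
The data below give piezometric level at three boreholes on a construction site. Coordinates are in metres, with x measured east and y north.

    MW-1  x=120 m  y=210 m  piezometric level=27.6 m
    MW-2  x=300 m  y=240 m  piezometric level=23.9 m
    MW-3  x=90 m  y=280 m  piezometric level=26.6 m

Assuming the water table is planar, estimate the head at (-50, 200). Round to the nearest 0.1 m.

Taking MW-1 as reference: MW-2−MW-1 = (180, 30, -3.7); MW-3−MW-1 = (-30, 70, -1.0).
Solve a·Δx + b·Δy = Δh: det = 180·70 − (-30)·30 = 13500.
∂h/∂x = [(-3.7)·70 − (-1.0)·30] / 13500 = -0.01696
∂h/∂y = [180·(-1.0) − (-30)·(-3.7)] / 13500 = -0.02156
h(-50, 200) = 27.6 + (-0.01696)·(-170) + (-0.02156)·(-10) = 27.6 +2.884 +0.216 = 30.699 m.

30.7 m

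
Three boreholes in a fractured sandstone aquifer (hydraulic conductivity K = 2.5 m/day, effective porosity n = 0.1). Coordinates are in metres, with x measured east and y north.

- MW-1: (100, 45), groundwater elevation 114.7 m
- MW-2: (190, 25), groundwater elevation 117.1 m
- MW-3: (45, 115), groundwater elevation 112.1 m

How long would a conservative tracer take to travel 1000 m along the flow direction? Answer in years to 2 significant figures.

3.7 years

Three-point gradient (reference MW-1): Δ to MW-2 = (90, -20, +2.4), Δ to MW-3 = (-55, 70, -2.6).
∂h/∂x = +0.02231, ∂h/∂y = -0.01962 (det = 5200).
|∇h| = √(0.02231² + -0.01962²) = 0.02971
Seepage velocity v = K·i/n = 2.5 × 0.02971 / 0.1 = 0.7428 m/day.
t = 1000 / 0.7428 = 1346 days = 3.69 years.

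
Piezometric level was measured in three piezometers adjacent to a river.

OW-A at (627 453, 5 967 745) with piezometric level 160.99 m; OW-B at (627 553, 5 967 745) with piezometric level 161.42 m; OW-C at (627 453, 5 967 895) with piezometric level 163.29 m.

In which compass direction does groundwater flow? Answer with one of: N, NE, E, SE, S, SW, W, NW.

∂h/∂x = (161.42 − 160.99) / (627553 − 627453) = +0.004300
∂h/∂y = (163.29 − 160.99) / (5967895 − 5967745) = +0.01533
Flow = −∇h = (-0.004300 east, -0.01533 north), which points south.

S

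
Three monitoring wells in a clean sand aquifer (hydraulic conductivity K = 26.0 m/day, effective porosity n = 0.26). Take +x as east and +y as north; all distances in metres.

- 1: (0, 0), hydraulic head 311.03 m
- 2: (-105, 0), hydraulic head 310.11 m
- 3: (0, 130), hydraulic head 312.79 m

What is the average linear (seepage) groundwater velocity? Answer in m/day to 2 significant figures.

∂h/∂x = (310.11 − 311.03) / (-105 − 0) = +0.008762
∂h/∂y = (312.79 − 311.03) / (130 − 0) = +0.01354
|∇h| = √(0.008762² + 0.01354²) = 0.01613
Seepage velocity v = K·i/n = 26.0 × 0.01613 / 0.26 = 1.613 m/day.

1.6 m/day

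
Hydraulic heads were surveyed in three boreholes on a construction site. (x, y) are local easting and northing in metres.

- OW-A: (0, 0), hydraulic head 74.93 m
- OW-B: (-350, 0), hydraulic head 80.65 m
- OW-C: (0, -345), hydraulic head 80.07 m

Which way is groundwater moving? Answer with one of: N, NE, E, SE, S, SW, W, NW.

NE

∂h/∂x = (80.65 − 74.93) / (-350 − 0) = -0.01634
∂h/∂y = (80.07 − 74.93) / (-345 − 0) = -0.01490
Flow = −∇h = (+0.01634 east, +0.01490 north), which points northeast.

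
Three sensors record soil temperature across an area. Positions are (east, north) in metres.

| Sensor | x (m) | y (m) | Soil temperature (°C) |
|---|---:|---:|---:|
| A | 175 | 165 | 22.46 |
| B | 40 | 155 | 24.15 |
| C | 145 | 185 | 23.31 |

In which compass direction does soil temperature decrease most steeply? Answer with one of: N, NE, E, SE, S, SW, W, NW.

With T = a·x + b·y + c and A as origin, the differences give:
  (-135)·a + (-10)·b = +1.69
  (-30)·a + 20·b = +0.85
Eliminate b (×20 and ×(-10), subtract): -3000·a = 42.300 → a = ∂T/∂x = -0.01410
Back-substitute: b = ∂T/∂y = +0.02135.
Steepest decrease is along −∇f = (+0.01410 E, -0.02135 N) → southeast.

SE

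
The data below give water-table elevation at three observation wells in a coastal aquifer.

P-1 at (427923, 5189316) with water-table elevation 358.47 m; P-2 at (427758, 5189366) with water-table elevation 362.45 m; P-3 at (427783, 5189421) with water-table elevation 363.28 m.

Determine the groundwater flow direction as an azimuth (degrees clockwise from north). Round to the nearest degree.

Taking P-1 as reference: P-2−P-1 = (-165, 50, +3.98); P-3−P-1 = (-140, 105, +4.81).
Solve a·Δx + b·Δy = Δh: det = (-165)·105 − (-140)·50 = -10325.
∂h/∂x = [(+3.98)·105 − (+4.81)·50] / -10325 = -0.01718
∂h/∂y = [(-165)·(+4.81) − (-140)·(+3.98)] / -10325 = +0.02290
Flow direction (−∇h) has components (+0.01718 E, -0.02290 N).
Azimuth = atan2(E, N) = atan2(+0.01718, -0.02290) = 143.1° ≈ 143°.

143°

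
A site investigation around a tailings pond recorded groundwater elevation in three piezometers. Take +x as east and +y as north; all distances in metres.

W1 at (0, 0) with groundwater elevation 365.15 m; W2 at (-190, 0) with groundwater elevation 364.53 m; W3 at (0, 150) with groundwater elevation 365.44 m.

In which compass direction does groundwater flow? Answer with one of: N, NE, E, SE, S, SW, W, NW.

∂h/∂x = (364.53 − 365.15) / (-190 − 0) = +0.003263
∂h/∂y = (365.44 − 365.15) / (150 − 0) = +0.001933
Flow = −∇h = (-0.003263 east, -0.001933 north), which points southwest.

SW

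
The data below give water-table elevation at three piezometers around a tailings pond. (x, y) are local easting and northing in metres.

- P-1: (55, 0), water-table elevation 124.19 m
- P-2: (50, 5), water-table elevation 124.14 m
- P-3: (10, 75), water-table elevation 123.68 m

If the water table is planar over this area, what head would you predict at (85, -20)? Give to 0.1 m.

124.5 m

Taking P-1 as reference: P-2−P-1 = (-5, 5, -0.05); P-3−P-1 = (-45, 75, -0.51).
Solve a·Δx + b·Δy = Δh: det = (-5)·75 − (-45)·5 = -150.
∂h/∂x = [(-0.05)·75 − (-0.51)·5] / -150 = +0.008000
∂h/∂y = [(-5)·(-0.51) − (-45)·(-0.05)] / -150 = -0.002000
h(85, -20) = 124.19 + (+0.008000)·(30) + (-0.002000)·(-20) = 124.19 +0.240 +0.040 = 124.470 m.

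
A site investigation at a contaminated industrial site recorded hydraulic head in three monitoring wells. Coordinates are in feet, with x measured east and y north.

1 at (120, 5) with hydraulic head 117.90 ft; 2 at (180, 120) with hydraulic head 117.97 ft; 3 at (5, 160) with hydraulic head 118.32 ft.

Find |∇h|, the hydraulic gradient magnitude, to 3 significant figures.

0.00222

Taking 1 as reference: 2−1 = (60, 115, +0.07); 3−1 = (-115, 155, +0.42).
Solve a·Δx + b·Δy = Δh: det = 60·155 − (-115)·115 = 22525.
∂h/∂x = [(+0.07)·155 − (+0.42)·115] / 22525 = -0.001663
∂h/∂y = [60·(+0.42) − (-115)·(+0.07)] / 22525 = +0.001476
|∇h| = √(-0.001663² + 0.001476²) = 0.002224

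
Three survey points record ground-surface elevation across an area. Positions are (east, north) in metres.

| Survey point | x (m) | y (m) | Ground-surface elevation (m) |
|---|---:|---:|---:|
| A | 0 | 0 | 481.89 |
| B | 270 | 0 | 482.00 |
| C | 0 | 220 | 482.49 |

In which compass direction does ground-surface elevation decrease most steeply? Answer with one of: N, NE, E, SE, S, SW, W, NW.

S

∂z/∂x = (482.00 − 481.89) / (270 − 0) = +0.0004074
∂z/∂y = (482.49 − 481.89) / (220 − 0) = +0.002727
Steepest decrease is along −∇f = (-0.0004074 E, -0.002727 N) → south.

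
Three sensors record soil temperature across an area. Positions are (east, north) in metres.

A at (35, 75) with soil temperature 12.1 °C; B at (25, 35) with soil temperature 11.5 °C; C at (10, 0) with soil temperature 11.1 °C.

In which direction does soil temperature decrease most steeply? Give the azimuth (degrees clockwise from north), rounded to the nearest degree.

135°

Differences from A: to B (Δx, Δy, Δh) = (-10, -40, -0.6); to C = (-25, -75, -1.0).
Solve a·Δx + b·Δy = ΔT: det = (-10)·(-75) − (-25)·(-40) = -250.
∂T/∂x = [(-0.6)·(-75) − (-1.0)·(-40)] / -250 = -0.02000
∂T/∂y = [(-10)·(-1.0) − (-25)·(-0.6)] / -250 = +0.02000
Steepest decrease is along −∇f: components (+0.02000 E, -0.02000 N).
Azimuth = atan2(+0.02000, -0.02000) = 135.0° ≈ 135°.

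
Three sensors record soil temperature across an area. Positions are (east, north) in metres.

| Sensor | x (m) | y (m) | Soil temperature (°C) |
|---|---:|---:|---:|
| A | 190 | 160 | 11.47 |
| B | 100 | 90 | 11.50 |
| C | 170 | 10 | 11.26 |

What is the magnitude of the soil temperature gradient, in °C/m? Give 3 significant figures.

0.00226 °C/m

Three-point gradient (reference A): Δ to B = (-90, -70, +0.03), Δ to C = (-20, -150, -0.21).
∂T/∂x = -0.001587, ∂T/∂y = +0.001612 (det = 12100).
|∇f| = √(-0.001587² + 0.001612²) = 0.002262 °C/m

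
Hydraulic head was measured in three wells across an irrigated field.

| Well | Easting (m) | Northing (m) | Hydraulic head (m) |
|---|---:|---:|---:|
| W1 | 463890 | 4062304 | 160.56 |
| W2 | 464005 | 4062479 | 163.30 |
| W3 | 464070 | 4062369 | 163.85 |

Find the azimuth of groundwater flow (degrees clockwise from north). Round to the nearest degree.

254°

Three-point gradient (reference W1): Δ to W2 = (115, 175, +2.74), Δ to W3 = (180, 65, +3.29).
∂h/∂x = +0.01655, ∂h/∂y = +0.004780 (det = -24025).
Flow direction (−∇h) has components (-0.01655 E, -0.004780 N).
Azimuth = atan2(E, N) = atan2(-0.01655, -0.004780) = 253.9° ≈ 254°.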